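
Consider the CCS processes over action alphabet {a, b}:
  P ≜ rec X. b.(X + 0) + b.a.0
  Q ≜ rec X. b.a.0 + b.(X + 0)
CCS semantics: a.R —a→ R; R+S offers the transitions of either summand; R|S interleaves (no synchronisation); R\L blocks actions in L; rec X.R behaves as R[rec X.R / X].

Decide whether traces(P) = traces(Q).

YES

P's transition system — 4 states:
  s0 = rec X. b.(X + 0) + b.a.0 has moves =b=> s1, =b=> s2
  s1 = (rec X. b.(X + 0) + b.a.0) + 0 has moves =b=> s1, =b=> s2
  s2 = a.0 has moves =a=> s3
  s3 = 0 has moves stopped
Q's transition system — 4 states:
  t0 = rec X. b.a.0 + b.(X + 0) has moves =b=> t1, =b=> t2
  t1 = (rec X. b.a.0 + b.(X + 0)) + 0 has moves =b=> t1, =b=> t2
  t2 = a.0 has moves =a=> t3
  t3 = 0 has moves stopped
Partition-refinement fixed point:
  B0 = {s0, s1, t0, t1}
  B1 = {s2, t2}
  B2 = {s3, t3}
s0 ∈ B0, t0 ∈ B0 → same block
Bisimilar ⇒ trace-equivalent.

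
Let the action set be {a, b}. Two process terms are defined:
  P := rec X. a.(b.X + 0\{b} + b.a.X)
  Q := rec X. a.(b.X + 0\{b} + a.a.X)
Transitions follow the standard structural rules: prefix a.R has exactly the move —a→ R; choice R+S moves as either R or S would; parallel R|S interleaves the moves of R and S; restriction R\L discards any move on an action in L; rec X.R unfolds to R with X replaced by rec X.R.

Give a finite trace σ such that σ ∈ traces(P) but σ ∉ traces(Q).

abaab

Reachable graph of P (3 states):
  u0 = rec X. a.(b.X + 0\{b} + b.a.X) ⊢ -a-> u1
  u1 = b.(rec X. a.(b.X + 0\{b} + b.a.X)) + 0\{b} + b.a.(rec X. a.(b.X + 0\{b} + b.a.X)) ⊢ -b-> u0, -b-> u2
  u2 = a.(rec X. a.(b.X + 0\{b} + b.a.X)) ⊢ -a-> u0
Reachable graph of Q (3 states):
  v0 = rec X. a.(b.X + 0\{b} + a.a.X) ⊢ -a-> v1
  v1 = b.(rec X. a.(b.X + 0\{b} + a.a.X)) + 0\{b} + a.a.(rec X. a.(b.X + 0\{b} + a.a.X)) ⊢ -a-> v2, -b-> v0
  v2 = a.(rec X. a.(b.X + 0\{b} + a.a.X)) ⊢ -a-> v0
Executing abaab from P (initial set {u0}):
  [1] a ⇒ {u1}
  [2] b ⇒ {u0, u2}
  [3] a ⇒ {u0, u1}
  [4] a ⇒ {u1}
  [5] b ⇒ {u0, u2}
  — P admits the full trace.
Executing abaab from Q (initial set {v0}):
  [1] a ⇒ {v1}
  [2] b ⇒ {v0}
  [3] a ⇒ {v1}
  [4] a ⇒ {v2}
  [5] b ⇒ ∅  — Q cannot continue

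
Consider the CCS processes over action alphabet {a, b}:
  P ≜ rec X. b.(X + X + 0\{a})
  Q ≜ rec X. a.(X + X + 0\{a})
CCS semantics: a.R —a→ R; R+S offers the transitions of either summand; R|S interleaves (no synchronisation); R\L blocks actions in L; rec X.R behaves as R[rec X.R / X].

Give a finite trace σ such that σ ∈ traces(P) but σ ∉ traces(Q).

b

LTS(P): 2 reachable states
  u0 = rec X. b.(X + X + 0\{a}) :: =b=> u1
  u1 = (rec X. b.(X + X + 0\{a})) + (rec X. b.(X + X + 0\{a})) + 0\{a} :: =b=> u1
LTS(Q): 2 reachable states
  v0 = rec X. a.(X + X + 0\{a}) :: =a=> v1
  v1 = (rec X. a.(X + X + 0\{a})) + (rec X. a.(X + X + 0\{a})) + 0\{a} :: =a=> v1
Trace ⟨b⟩ through P, begin at {u0}:
  [1] b ⇒ {u1}
  P completes σ.
Trace ⟨b⟩ through Q, begin at {v0}:
  [1] b ⇒ no successor for Q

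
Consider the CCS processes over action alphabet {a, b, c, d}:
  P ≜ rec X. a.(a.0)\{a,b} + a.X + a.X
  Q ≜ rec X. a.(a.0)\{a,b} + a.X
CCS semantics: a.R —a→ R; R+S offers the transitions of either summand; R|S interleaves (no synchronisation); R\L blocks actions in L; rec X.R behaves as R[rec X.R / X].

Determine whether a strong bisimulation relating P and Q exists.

LTS(P): 2 reachable states
  m0 = rec X. a.(a.0)\{a,b} + a.X + a.X has moves =a=> m0, =a=> m1
  m1 = (a.0)\{a,b} has moves deadlocked
LTS(Q): 2 reachable states
  n0 = rec X. a.(a.0)\{a,b} + a.X has moves =a=> n0, =a=> n1
  n1 = (a.0)\{a,b} has moves deadlocked
Coarsest stable partition (strong bisimilarity classes):
  B0 = {m0, n0}
  B1 = {m1, n1}
m0 ∈ B0, n0 ∈ B0 → same block

YES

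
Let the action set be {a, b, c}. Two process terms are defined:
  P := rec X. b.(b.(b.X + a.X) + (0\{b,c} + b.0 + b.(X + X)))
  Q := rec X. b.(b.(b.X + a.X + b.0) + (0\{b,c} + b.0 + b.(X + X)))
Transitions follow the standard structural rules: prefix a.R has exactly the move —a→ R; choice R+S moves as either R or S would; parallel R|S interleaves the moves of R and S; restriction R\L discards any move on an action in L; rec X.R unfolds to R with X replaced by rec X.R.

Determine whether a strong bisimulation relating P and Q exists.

Reachable graph of P (5 states):
  p0 = rec X. b.(b.(b.X + a.X) + (0\{b,c} + b.0 + b.(X + X))) :: —b→ p1
  p1 = b.(b.(rec X. b.(b.(b.X + a.X) + (0\{b,c} + b.0 + b.(X + X)))) + a.(rec X. b.(b.(b.X + a.X) + (0\{b,c} + b.0 + b.(X + X))))) + (0\{b,c} + b.0 + b.((rec X. b.(b.(b.X + a.X) + (0\{b,c} + b.0 + b.(X + X)))) + (rec X. b.(b.(b.X + a.X) + (0\{b,c} + b.0 + b.(X + X)))))) :: —b→ p2, —b→ p3, —b→ p4
  p2 = (rec X. b.(b.(b.X + a.X) + (0\{b,c} + b.0 + b.(X + X)))) + (rec X. b.(b.(b.X + a.X) + (0\{b,c} + b.0 + b.(X + X)))) :: —b→ p1
  p3 = 0 :: ∅
  p4 = b.(rec X. b.(b.(b.X + a.X) + (0\{b,c} + b.0 + b.(X + X)))) + a.(rec X. b.(b.(b.X + a.X) + (0\{b,c} + b.0 + b.(X + X)))) :: —a→ p0, —b→ p0
Reachable graph of Q (5 states):
  q0 = rec X. b.(b.(b.X + a.X + b.0) + (0\{b,c} + b.0 + b.(X + X))) :: —b→ q1
  q1 = b.(b.(rec X. b.(b.(b.X + a.X + b.0) + (0\{b,c} + b.0 + b.(X + X)))) + a.(rec X. b.(b.(b.X + a.X + b.0) + (0\{b,c} + b.0 + b.(X + X)))) + b.0) + (0\{b,c} + b.0 + b.((rec X. b.(b.(b.X + a.X + b.0) + (0\{b,c} + b.0 + b.(X + X)))) + (rec X. b.(b.(b.X + a.X + b.0) + (0\{b,c} + b.0 + b.(X + X)))))) :: —b→ q2, —b→ q3, —b→ q4
  q2 = (rec X. b.(b.(b.X + a.X + b.0) + (0\{b,c} + b.0 + b.(X + X)))) + (rec X. b.(b.(b.X + a.X + b.0) + (0\{b,c} + b.0 + b.(X + X)))) :: —b→ q1
  q3 = 0 :: ∅
  q4 = b.(rec X. b.(b.(b.X + a.X + b.0) + (0\{b,c} + b.0 + b.(X + X)))) + a.(rec X. b.(b.(b.X + a.X + b.0) + (0\{b,c} + b.0 + b.(X + X)))) + b.0 :: —a→ q0, —b→ q0, —b→ q3
Partition-refinement fixed point:
  B0 = {p0, p2}
  B1 = {p1}
  B2 = {p4}
  B3 = {p3, q3}
  B4 = {q0, q2}
  B5 = {q1}
  B6 = {q4}
p0 ∈ B0, q0 ∈ B4 → different blocks

P ≁ Q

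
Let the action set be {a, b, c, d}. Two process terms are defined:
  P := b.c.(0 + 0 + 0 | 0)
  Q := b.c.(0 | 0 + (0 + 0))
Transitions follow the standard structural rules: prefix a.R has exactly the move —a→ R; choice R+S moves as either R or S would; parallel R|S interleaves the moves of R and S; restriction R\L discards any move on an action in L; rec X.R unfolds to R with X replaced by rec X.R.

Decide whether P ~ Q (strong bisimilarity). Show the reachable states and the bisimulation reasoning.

P's transition system — 3 states:
  m0 = b.c.(0 + 0 + 0 | 0) :: =b=> m1
  m1 = c.(0 + 0 + 0 | 0) :: =c=> m2
  m2 = 0 + 0 + 0 | 0 :: (no moves)
Q's transition system — 3 states:
  n0 = b.c.(0 | 0 + (0 + 0)) :: =b=> n1
  n1 = c.(0 | 0 + (0 + 0)) :: =c=> n2
  n2 = 0 | 0 + (0 + 0) :: (no moves)
Coarsest stable partition (strong bisimilarity classes):
  B0 = {m0, n0}
  B1 = {m1, n1}
  B2 = {m2, n2}
m0 ∈ B0, n0 ∈ B0 → same block

bisimilar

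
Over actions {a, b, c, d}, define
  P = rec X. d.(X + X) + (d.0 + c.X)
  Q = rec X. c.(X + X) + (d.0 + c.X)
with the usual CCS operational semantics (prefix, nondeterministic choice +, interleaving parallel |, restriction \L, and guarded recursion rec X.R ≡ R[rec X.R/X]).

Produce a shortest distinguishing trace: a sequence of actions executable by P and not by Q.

dc

LTS(P): 3 reachable states
  p0 = rec X. d.(X + X) + (d.0 + c.X) → --c--▸ p0, --d--▸ p1, --d--▸ p2
  p1 = (rec X. d.(X + X) + (d.0 + c.X)) + (rec X. d.(X + X) + (d.0 + c.X)) → --c--▸ p0, --d--▸ p1, --d--▸ p2
  p2 = 0 → (no moves)
LTS(Q): 3 reachable states
  q0 = rec X. c.(X + X) + (d.0 + c.X) → --c--▸ q0, --c--▸ q1, --d--▸ q2
  q1 = (rec X. c.(X + X) + (d.0 + c.X)) + (rec X. c.(X + X) + (d.0 + c.X)) → --c--▸ q0, --c--▸ q1, --d--▸ q2
  q2 = 0 → (no moves)
Executing dc from P (initial set {p0}):
  [1] d ⇒ {p1, p2}
  [2] c ⇒ {p0}
  — P admits the full trace.
Executing dc from Q (initial set {q0}):
  [1] d ⇒ {q2}
  [2] c ⇒ ∅  — Q cannot continue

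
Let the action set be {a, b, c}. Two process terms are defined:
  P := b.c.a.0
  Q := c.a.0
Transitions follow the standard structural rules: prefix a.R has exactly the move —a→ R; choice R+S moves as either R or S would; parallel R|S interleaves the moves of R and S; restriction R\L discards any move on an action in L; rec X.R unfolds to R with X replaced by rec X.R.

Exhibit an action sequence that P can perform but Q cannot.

b

LTS(P): 4 reachable states
  s0 = b.c.a.0 ⊢ =b=> s1
  s1 = c.a.0 ⊢ =c=> s2
  s2 = a.0 ⊢ =a=> s3
  s3 = 0 ⊢ ∅
LTS(Q): 3 reachable states
  t0 = c.a.0 ⊢ =c=> t1
  t1 = a.0 ⊢ =a=> t2
  t2 = 0 ⊢ ∅
Executing b from P (initial set {s0}):
  after b @ step 1: {s1}
  — P admits the full trace.
Executing b from Q (initial set {t0}):
  after b @ step 1: no successor for Q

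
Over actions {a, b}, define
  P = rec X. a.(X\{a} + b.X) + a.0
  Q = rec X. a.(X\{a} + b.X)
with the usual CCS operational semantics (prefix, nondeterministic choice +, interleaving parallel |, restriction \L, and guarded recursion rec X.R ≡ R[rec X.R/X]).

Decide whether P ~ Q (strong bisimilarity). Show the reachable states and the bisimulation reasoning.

P ≁ Q

LTS(P): 3 reachable states
  u0 = rec X. a.(X\{a} + b.X) + a.0 has moves —a→ u1, —a→ u2
  u1 = (rec X. a.(X\{a} + b.X) + a.0)\{a} + b.(rec X. a.(X\{a} + b.X) + a.0) has moves —b→ u0
  u2 = 0 has moves deadlocked
LTS(Q): 2 reachable states
  v0 = rec X. a.(X\{a} + b.X) has moves —a→ v1
  v1 = (rec X. a.(X\{a} + b.X))\{a} + b.(rec X. a.(X\{a} + b.X)) has moves —b→ v0
Partition-refinement fixed point:
  B0 = {u0}
  B1 = {u1}
  B2 = {u2}
  B3 = {v0}
  B4 = {v1}
u0 ∈ B0, v0 ∈ B3 → different blocks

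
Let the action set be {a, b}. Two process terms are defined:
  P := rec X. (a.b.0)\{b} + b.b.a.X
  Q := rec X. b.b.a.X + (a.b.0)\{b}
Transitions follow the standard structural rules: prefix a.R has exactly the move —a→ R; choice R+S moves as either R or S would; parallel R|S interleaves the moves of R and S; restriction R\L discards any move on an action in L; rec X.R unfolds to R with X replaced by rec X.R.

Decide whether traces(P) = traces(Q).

trace-equivalent

P's transition system — 4 states:
  u0 = rec X. (a.b.0)\{b} + b.b.a.X :: --a--▸ u1, --b--▸ u2
  u1 = (b.0)\{b} :: deadlocked
  u2 = b.a.(rec X. (a.b.0)\{b} + b.b.a.X) :: --b--▸ u3
  u3 = a.(rec X. (a.b.0)\{b} + b.b.a.X) :: --a--▸ u0
Q's transition system — 4 states:
  v0 = rec X. b.b.a.X + (a.b.0)\{b} :: --a--▸ v1, --b--▸ v2
  v1 = (b.0)\{b} :: deadlocked
  v2 = b.a.(rec X. b.b.a.X + (a.b.0)\{b}) :: --b--▸ v3
  v3 = a.(rec X. b.b.a.X + (a.b.0)\{b}) :: --a--▸ v0
Partition-refinement fixed point:
  B0 = {u0, v0}
  B1 = {u1, v1}
  B2 = {u2, v2}
  B3 = {u3, v3}
u0 ∈ B0, v0 ∈ B0 → same block
Bisimilar ⇒ trace-equivalent.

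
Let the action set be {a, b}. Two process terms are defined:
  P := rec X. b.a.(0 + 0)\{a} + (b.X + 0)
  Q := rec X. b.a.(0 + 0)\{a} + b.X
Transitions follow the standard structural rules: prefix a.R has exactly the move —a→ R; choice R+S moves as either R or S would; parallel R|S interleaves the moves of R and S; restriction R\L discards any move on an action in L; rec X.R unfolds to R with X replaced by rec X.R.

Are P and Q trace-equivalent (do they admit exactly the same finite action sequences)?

traces(P) = traces(Q)

Reachable graph of P (3 states):
  p0 = rec X. b.a.(0 + 0)\{a} + (b.X + 0) → --b--▸ p0, --b--▸ p1
  p1 = a.(0 + 0)\{a} → --a--▸ p2
  p2 = (0 + 0)\{a} → (no moves)
Reachable graph of Q (3 states):
  q0 = rec X. b.a.(0 + 0)\{a} + b.X → --b--▸ q0, --b--▸ q1
  q1 = a.(0 + 0)\{a} → --a--▸ q2
  q2 = (0 + 0)\{a} → (no moves)
Coarsest stable partition (strong bisimilarity classes):
  B0 = {p0, q0}
  B1 = {p1, q1}
  B2 = {p2, q2}
p0 ∈ B0, q0 ∈ B0 → same block
Bisimilar ⇒ trace-equivalent.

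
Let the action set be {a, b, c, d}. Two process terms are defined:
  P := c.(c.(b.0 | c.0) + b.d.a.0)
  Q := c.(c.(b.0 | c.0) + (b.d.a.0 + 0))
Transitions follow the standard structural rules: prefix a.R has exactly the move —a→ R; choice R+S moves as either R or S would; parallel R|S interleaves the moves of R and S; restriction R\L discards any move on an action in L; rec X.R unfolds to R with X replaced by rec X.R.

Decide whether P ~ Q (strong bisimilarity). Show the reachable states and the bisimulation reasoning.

P ~ Q

LTS(P): 9 reachable states
  m0 = c.(c.(b.0 | c.0) + b.d.a.0) | -c-> m1
  m1 = c.(b.0 | c.0) + b.d.a.0 | -b-> m2, -c-> m3
  m2 = d.a.0 | -d-> m4
  m3 = b.0 | c.0 | -b-> m5, -c-> m6
  m4 = a.0 | -a-> m7
  m5 = 0 | c.0 | -c-> m8
  m6 = b.0 | 0 | -b-> m8
  m7 = 0 | stopped
  m8 = 0 | 0 | stopped
LTS(Q): 9 reachable states
  n0 = c.(c.(b.0 | c.0) + (b.d.a.0 + 0)) | -c-> n1
  n1 = c.(b.0 | c.0) + (b.d.a.0 + 0) | -b-> n2, -c-> n3
  n2 = d.a.0 | -d-> n4
  n3 = b.0 | c.0 | -b-> n5, -c-> n6
  n4 = a.0 | -a-> n7
  n5 = 0 | c.0 | -c-> n8
  n6 = b.0 | 0 | -b-> n8
  n7 = 0 | stopped
  n8 = 0 | 0 | stopped
Partition-refinement fixed point:
  B0 = {m0, n0}
  B1 = {m1, n1}
  B2 = {m3, n3}
  B3 = {m5, n5}
  B4 = {m7, m8, n7, n8}
  B5 = {m6, n6}
  B6 = {m2, n2}
  B7 = {m4, n4}
m0 ∈ B0, n0 ∈ B0 → same block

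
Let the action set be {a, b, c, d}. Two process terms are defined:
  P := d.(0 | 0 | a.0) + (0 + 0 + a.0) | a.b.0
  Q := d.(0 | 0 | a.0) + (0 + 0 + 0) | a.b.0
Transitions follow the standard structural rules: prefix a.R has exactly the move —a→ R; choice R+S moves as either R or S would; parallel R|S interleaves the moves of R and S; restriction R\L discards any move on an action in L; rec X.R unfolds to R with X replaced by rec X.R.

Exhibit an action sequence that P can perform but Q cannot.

LTS(P): 8 reachable states
  u0 = d.(0 | 0 | a.0) + (0 + 0 + a.0) | a.b.0 has moves ··a··> u1, ··a··> u2, ··d··> u3
  u1 = (0 + 0 + a.0) | b.0 has moves ··a··> u4, ··b··> u5
  u2 = 0 | a.b.0 has moves ··a··> u4
  u3 = 0 | 0 | a.0 has moves ··a··> u6
  u4 = 0 | b.0 has moves ··b··> u7
  u5 = (0 + 0 + a.0) | 0 has moves ··a··> u7
  u6 = 0 | 0 | 0 has moves ∅
  u7 = 0 | 0 has moves ∅
LTS(Q): 5 reachable states
  v0 = d.(0 | 0 | a.0) + (0 + 0 + 0) | a.b.0 has moves ··a··> v1, ··d··> v2
  v1 = (0 + 0 + 0) | b.0 has moves ··b··> v3
  v2 = 0 | 0 | a.0 has moves ··a··> v4
  v3 = (0 + 0 + 0) | 0 has moves ∅
  v4 = 0 | 0 | 0 has moves ∅
Executing aa from P (initial set {u0}):
  after a @ step 1: {u1, u2}
  after a @ step 2: {u4}
  P completes σ.
Executing aa from Q (initial set {v0}):
  after a @ step 1: {v1}
  after a @ step 2: ∅ (Q stuck)

aa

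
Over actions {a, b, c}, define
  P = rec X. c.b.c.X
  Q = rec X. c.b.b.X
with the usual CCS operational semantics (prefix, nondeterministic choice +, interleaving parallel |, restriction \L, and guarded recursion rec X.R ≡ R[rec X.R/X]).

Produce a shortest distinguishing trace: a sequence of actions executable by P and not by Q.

Reachable graph of P (3 states):
  p0 = rec X. c.b.c.X has moves ··c··> p1
  p1 = b.c.(rec X. c.b.c.X) has moves ··b··> p2
  p2 = c.(rec X. c.b.c.X) has moves ··c··> p0
Reachable graph of Q (3 states):
  q0 = rec X. c.b.b.X has moves ··c··> q1
  q1 = b.b.(rec X. c.b.b.X) has moves ··b··> q2
  q2 = b.(rec X. c.b.b.X) has moves ··b··> q0
Trace ⟨cbc⟩ through P, begin at {p0}:
  after c @ step 1: {p1}
  after b @ step 2: {p2}
  after c @ step 3: {p0}
  ✓ P
Trace ⟨cbc⟩ through Q, begin at {q0}:
  after c @ step 1: {q1}
  after b @ step 2: {q2}
  after c @ step 3: no successor for Q

cbc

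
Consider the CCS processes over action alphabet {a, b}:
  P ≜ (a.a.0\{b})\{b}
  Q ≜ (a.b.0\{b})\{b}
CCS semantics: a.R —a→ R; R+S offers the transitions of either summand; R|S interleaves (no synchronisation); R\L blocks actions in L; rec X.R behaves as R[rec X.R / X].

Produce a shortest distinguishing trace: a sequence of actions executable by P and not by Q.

aa

LTS(P): 3 reachable states
  s0 = (a.a.0\{b})\{b} ⊢ =a=> s1
  s1 = (a.0\{b})\{b} ⊢ =a=> s2
  s2 = 0\{b}\{b} ⊢ ·
LTS(Q): 2 reachable states
  t0 = (a.b.0\{b})\{b} ⊢ =a=> t1
  t1 = (b.0\{b})\{b} ⊢ ·
Run σ = ⟨aa⟩ on P: start {s0}
  step 1 (a): {s1}
  step 2 (a): {s2}
  ✓ P
Run σ = ⟨aa⟩ on Q: start {t0}
  step 1 (a): {t1}
  step 2 (a): ∅  — Q cannot continue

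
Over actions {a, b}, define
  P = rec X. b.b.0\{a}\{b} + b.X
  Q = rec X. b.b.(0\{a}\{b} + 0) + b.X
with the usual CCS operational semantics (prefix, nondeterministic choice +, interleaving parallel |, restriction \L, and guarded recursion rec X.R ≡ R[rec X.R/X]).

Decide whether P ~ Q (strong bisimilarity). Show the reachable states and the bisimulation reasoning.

LTS(P): 3 reachable states
  p0 = rec X. b.b.0\{a}\{b} + b.X → -b-> p0, -b-> p1
  p1 = b.0\{a}\{b} → -b-> p2
  p2 = 0\{a}\{b} → stopped
LTS(Q): 3 reachable states
  q0 = rec X. b.b.(0\{a}\{b} + 0) + b.X → -b-> q0, -b-> q1
  q1 = b.(0\{a}\{b} + 0) → -b-> q2
  q2 = 0\{a}\{b} + 0 → stopped
Partition-refinement fixed point:
  B0 = {p0, q0}
  B1 = {p1, q1}
  B2 = {p2, q2}
p0 ∈ B0, q0 ∈ B0 → same block

P ~ Q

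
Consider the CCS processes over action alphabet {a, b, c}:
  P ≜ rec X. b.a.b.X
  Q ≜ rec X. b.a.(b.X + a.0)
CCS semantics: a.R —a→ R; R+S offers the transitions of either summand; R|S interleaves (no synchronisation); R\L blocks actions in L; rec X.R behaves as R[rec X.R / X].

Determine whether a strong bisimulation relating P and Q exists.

P ≁ Q

P's transition system — 3 states:
  p0 = rec X. b.a.b.X → -b-> p1
  p1 = a.b.(rec X. b.a.b.X) → -a-> p2
  p2 = b.(rec X. b.a.b.X) → -b-> p0
Q's transition system — 4 states:
  q0 = rec X. b.a.(b.X + a.0) → -b-> q1
  q1 = a.(b.(rec X. b.a.(b.X + a.0)) + a.0) → -a-> q2
  q2 = b.(rec X. b.a.(b.X + a.0)) + a.0 → -a-> q3, -b-> q0
  q3 = 0 → stopped
Partition-refinement fixed point:
  B0 = {p0}
  B1 = {p1}
  B2 = {p2}
  B3 = {q0}
  B4 = {q1}
  B5 = {q2}
  B6 = {q3}
p0 ∈ B0, q0 ∈ B3 → different blocks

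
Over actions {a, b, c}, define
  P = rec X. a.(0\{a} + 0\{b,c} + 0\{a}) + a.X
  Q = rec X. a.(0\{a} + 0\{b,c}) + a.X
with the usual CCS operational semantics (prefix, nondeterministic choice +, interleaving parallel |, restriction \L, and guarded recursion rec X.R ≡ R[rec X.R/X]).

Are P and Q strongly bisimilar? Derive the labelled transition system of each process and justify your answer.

P ~ Q

Reachable graph of P (2 states):
  u0 = rec X. a.(0\{a} + 0\{b,c} + 0\{a}) + a.X | =a=> u0, =a=> u1
  u1 = 0\{a} + 0\{b,c} + 0\{a} | ·
Reachable graph of Q (2 states):
  v0 = rec X. a.(0\{a} + 0\{b,c}) + a.X | =a=> v0, =a=> v1
  v1 = 0\{a} + 0\{b,c} | ·
Bisimilarity quotient blocks:
  B0 = {u0, v0}
  B1 = {u1, v1}
u0 ∈ B0, v0 ∈ B0 → same block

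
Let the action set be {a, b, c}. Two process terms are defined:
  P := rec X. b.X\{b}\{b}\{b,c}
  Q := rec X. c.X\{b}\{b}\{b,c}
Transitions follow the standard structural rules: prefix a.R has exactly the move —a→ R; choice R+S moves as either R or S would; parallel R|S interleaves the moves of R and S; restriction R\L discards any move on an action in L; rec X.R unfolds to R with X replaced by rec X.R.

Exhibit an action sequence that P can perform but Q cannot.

Reachable graph of P (2 states):
  u0 = rec X. b.X\{b}\{b}\{b,c} ⊢ =b=> u1
  u1 = (rec X. b.X\{b}\{b}\{b,c})\{b}\{b}\{b,c} ⊢ ·
Reachable graph of Q (2 states):
  v0 = rec X. c.X\{b}\{b}\{b,c} ⊢ =c=> v1
  v1 = (rec X. c.X\{b}\{b}\{b,c})\{b}\{b}\{b,c} ⊢ ·
Run σ = ⟨b⟩ on P: start {u0}
  step 1 (b): {u1}
  ✓ P
Run σ = ⟨b⟩ on Q: start {v0}
  step 1 (b): no successor for Q

b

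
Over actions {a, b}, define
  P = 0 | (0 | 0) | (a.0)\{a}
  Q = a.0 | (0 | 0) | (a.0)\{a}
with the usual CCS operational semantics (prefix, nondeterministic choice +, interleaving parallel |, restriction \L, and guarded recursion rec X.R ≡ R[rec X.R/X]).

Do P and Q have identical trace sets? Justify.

P's transition system — 1 states:
  u0 = 0 | (0 | 0) | (a.0)\{a} | ∅
Q's transition system — 2 states:
  v0 = a.0 | (0 | 0) | (a.0)\{a} | =a=> v1
  v1 = 0 | (0 | 0) | (a.0)\{a} | ∅
Trace ⟨a⟩ through Q, begin at {v0}:
  step 1 (a): {v1}
  Q completes σ.
Trace ⟨a⟩ through P, begin at {u0}:
  step 1 (a): ∅ (P stuck)

trace-distinct — witness ⟨a⟩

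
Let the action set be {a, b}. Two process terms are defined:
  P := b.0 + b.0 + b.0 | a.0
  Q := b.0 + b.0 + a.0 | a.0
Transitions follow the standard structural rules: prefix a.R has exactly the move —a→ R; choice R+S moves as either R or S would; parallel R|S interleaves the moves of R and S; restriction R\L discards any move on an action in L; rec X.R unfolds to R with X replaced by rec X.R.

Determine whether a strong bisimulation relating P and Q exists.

P's transition system — 5 states:
  m0 = b.0 + b.0 + b.0 | a.0 :: =a=> m1, =b=> m2, =b=> m3
  m1 = b.0 | 0 :: =b=> m4
  m2 = 0 :: ∅
  m3 = 0 | a.0 :: =a=> m4
  m4 = 0 | 0 :: ∅
Q's transition system — 5 states:
  n0 = b.0 + b.0 + a.0 | a.0 :: =a=> n1, =a=> n2, =b=> n3
  n1 = 0 | a.0 :: =a=> n4
  n2 = a.0 | 0 :: =a=> n4
  n3 = 0 :: ∅
  n4 = 0 | 0 :: ∅
Coarsest stable partition (strong bisimilarity classes):
  B0 = {m0}
  B1 = {m3, n1, n2}
  B2 = {m2, m4, n3, n4}
  B3 = {m1}
  B4 = {n0}
m0 ∈ B0, n0 ∈ B4 → different blocks

NO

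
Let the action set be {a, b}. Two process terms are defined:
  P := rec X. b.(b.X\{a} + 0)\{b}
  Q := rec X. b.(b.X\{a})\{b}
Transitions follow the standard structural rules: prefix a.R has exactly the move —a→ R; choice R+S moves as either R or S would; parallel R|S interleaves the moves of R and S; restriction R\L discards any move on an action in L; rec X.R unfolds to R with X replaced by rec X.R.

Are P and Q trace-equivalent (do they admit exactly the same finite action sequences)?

YES

P's transition system — 2 states:
  s0 = rec X. b.(b.X\{a} + 0)\{b} | -b-> s1
  s1 = (b.(rec X. b.(b.X\{a} + 0)\{b})\{a} + 0)\{b} | ∅
Q's transition system — 2 states:
  t0 = rec X. b.(b.X\{a})\{b} | -b-> t1
  t1 = (b.(rec X. b.(b.X\{a})\{b})\{a})\{b} | ∅
Partition-refinement fixed point:
  B0 = {s0, t0}
  B1 = {s1, t1}
s0 ∈ B0, t0 ∈ B0 → same block
Bisimilar ⇒ trace-equivalent.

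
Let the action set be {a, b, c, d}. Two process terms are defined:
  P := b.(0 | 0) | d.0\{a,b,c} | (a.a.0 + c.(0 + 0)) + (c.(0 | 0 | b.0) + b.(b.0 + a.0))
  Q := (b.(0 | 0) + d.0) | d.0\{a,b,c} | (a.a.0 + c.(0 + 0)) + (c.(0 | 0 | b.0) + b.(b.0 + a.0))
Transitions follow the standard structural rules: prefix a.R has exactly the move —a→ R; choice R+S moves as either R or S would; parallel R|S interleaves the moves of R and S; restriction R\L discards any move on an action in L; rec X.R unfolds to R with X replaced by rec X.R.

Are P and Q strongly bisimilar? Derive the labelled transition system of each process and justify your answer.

P's transition system — 20 states:
  p0 = b.(0 | 0) | d.0\{a,b,c} | (a.a.0 + c.(0 + 0)) + (c.(0 | 0 | b.0) + b.(b.0 + a.0)) → -a-> p1, -b-> p2, -b-> p3, -c-> p4, -c-> p5, -d-> p6
  p1 = b.(0 | 0) | d.0\{a,b,c} | a.0 → -a-> p7, -b-> p8, -d-> p9
  p2 = 0 | 0 | d.0\{a,b,c} | (a.a.0 + c.(0 + 0)) → -a-> p8, -c-> p10, -d-> p11
  p3 = b.0 + a.0 → -a-> p12, -b-> p12
  p4 = 0 | 0 | b.0 → -b-> p13
  p5 = b.(0 | 0) | d.0\{a,b,c} | (0 + 0) → -b-> p10, -d-> p14
  p6 = b.(0 | 0) | 0\{a,b,c} | (a.a.0 + c.(0 + 0)) → -a-> p9, -b-> p11, -c-> p14
  p7 = b.(0 | 0) | d.0\{a,b,c} | 0 → -b-> p15, -d-> p16
  p8 = 0 | 0 | d.0\{a,b,c} | a.0 → -a-> p15, -d-> p17
  p9 = b.(0 | 0) | 0\{a,b,c} | a.0 → -a-> p16, -b-> p17
  p10 = 0 | 0 | d.0\{a,b,c} | (0 + 0) → -d-> p18
  p11 = 0 | 0 | 0\{a,b,c} | (a.a.0 + c.(0 + 0)) → -a-> p17, -c-> p18
  p12 = 0 → ∅
  p13 = 0 | 0 | 0 → ∅
  p14 = b.(0 | 0) | 0\{a,b,c} | (0 + 0) → -b-> p18
  p15 = 0 | 0 | d.0\{a,b,c} | 0 → -d-> p19
  p16 = b.(0 | 0) | 0\{a,b,c} | 0 → -b-> p19
  p17 = 0 | 0 | 0\{a,b,c} | a.0 → -a-> p19
  p18 = 0 | 0 | 0\{a,b,c} | (0 + 0) → ∅
  p19 = 0 | 0 | 0\{a,b,c} | 0 → ∅
Q's transition system — 28 states:
  q0 = (b.(0 | 0) + d.0) | d.0\{a,b,c} | (a.a.0 + c.(0 + 0)) + (c.(0 | 0 | b.0) + b.(b.0 + a.0)) → -a-> q1, -b-> q2, -b-> q3, -c-> q4, -c-> q5, -d-> q6, -d-> q7
  q1 = (b.(0 | 0) + d.0) | d.0\{a,b,c} | a.0 → -a-> q8, -b-> q9, -d-> q10, -d-> q11
  q2 = 0 | 0 | d.0\{a,b,c} | (a.a.0 + c.(0 + 0)) → -a-> q9, -c-> q12, -d-> q13
  q3 = b.0 + a.0 → -a-> q14, -b-> q14
  q4 = (b.(0 | 0) + d.0) | d.0\{a,b,c} | (0 + 0) → -b-> q12, -d-> q15, -d-> q16
  q5 = 0 | 0 | b.0 → -b-> q17
  q6 = (b.(0 | 0) + d.0) | 0\{a,b,c} | (a.a.0 + c.(0 + 0)) → -a-> q10, -b-> q13, -c-> q15, -d-> q18
  q7 = 0 | d.0\{a,b,c} | (a.a.0 + c.(0 + 0)) → -a-> q11, -c-> q16, -d-> q18
  q8 = (b.(0 | 0) + d.0) | d.0\{a,b,c} | 0 → -b-> q19, -d-> q20, -d-> q21
  q9 = 0 | 0 | d.0\{a,b,c} | a.0 → -a-> q19, -d-> q22
  q10 = (b.(0 | 0) + d.0) | 0\{a,b,c} | a.0 → -a-> q20, -b-> q22, -d-> q23
  q11 = 0 | d.0\{a,b,c} | a.0 → -a-> q21, -d-> q23
  q12 = 0 | 0 | d.0\{a,b,c} | (0 + 0) → -d-> q24
  q13 = 0 | 0 | 0\{a,b,c} | (a.a.0 + c.(0 + 0)) → -a-> q22, -c-> q24
  q14 = 0 → ∅
  q15 = (b.(0 | 0) + d.0) | 0\{a,b,c} | (0 + 0) → -b-> q24, -d-> q25
  q16 = 0 | d.0\{a,b,c} | (0 + 0) → -d-> q25
  q17 = 0 | 0 | 0 → ∅
  q18 = 0 | 0\{a,b,c} | (a.a.0 + c.(0 + 0)) → -a-> q23, -c-> q25
  q19 = 0 | 0 | d.0\{a,b,c} | 0 → -d-> q26
  q20 = (b.(0 | 0) + d.0) | 0\{a,b,c} | 0 → -b-> q26, -d-> q27
  q21 = 0 | d.0\{a,b,c} | 0 → -d-> q27
  q22 = 0 | 0 | 0\{a,b,c} | a.0 → -a-> q26
  q23 = 0 | 0\{a,b,c} | a.0 → -a-> q27
  q24 = 0 | 0 | 0\{a,b,c} | (0 + 0) → ∅
  q25 = 0 | 0\{a,b,c} | (0 + 0) → ∅
  q26 = 0 | 0 | 0\{a,b,c} | 0 → ∅
  q27 = 0 | 0\{a,b,c} | 0 → ∅
Coarsest stable partition (strong bisimilarity classes):
  B0 = {p0}
  B1 = {p14, p16, p4, q5}
  B2 = {p12, p13, p18, p19, q14, q17, q24, q25, q26, q27}
  B3 = {p2, q2, q7}
  B4 = {p11, q13, q18}
  B5 = {p17, q22, q23}
  B6 = {p8, q11, q9}
  B7 = {p10, p15, q12, q16, q19, q21}
  B8 = {p1}
  B9 = {p5, p7}
  B10 = {p9}
  B11 = {p6}
  B12 = {p3, q3}
  B13 = {q0}
  B14 = {q1}
  B15 = {q4, q8}
  B16 = {q15, q20}
  B17 = {q10}
  B18 = {q6}
p0 ∈ B0, q0 ∈ B13 → different blocks

not bisimilar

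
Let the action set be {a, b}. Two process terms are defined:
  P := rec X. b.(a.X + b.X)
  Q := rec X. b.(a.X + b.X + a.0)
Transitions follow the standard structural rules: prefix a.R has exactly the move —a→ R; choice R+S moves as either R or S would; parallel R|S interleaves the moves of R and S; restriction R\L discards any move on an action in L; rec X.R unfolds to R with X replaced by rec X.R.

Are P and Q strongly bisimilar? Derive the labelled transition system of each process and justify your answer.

LTS(P): 2 reachable states
  m0 = rec X. b.(a.X + b.X) :: --b--▸ m1
  m1 = a.(rec X. b.(a.X + b.X)) + b.(rec X. b.(a.X + b.X)) :: --a--▸ m0, --b--▸ m0
LTS(Q): 3 reachable states
  n0 = rec X. b.(a.X + b.X + a.0) :: --b--▸ n1
  n1 = a.(rec X. b.(a.X + b.X + a.0)) + b.(rec X. b.(a.X + b.X + a.0)) + a.0 :: --a--▸ n0, --a--▸ n2, --b--▸ n0
  n2 = 0 :: stopped
Coarsest stable partition (strong bisimilarity classes):
  B0 = {m0}
  B1 = {m1}
  B2 = {n0}
  B3 = {n1}
  B4 = {n2}
m0 ∈ B0, n0 ∈ B2 → different blocks

not bisimilar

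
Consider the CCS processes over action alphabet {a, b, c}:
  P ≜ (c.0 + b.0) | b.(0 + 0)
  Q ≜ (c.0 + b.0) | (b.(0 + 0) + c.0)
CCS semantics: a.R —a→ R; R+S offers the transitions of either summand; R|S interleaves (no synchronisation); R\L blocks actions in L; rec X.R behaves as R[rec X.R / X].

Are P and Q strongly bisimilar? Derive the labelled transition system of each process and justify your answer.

Reachable graph of P (4 states):
  u0 = (c.0 + b.0) | b.(0 + 0) | —b→ u1, —b→ u2, —c→ u2
  u1 = (c.0 + b.0) | (0 + 0) | —b→ u3, —c→ u3
  u2 = 0 | b.(0 + 0) | —b→ u3
  u3 = 0 | (0 + 0) | ·
Reachable graph of Q (6 states):
  v0 = (c.0 + b.0) | (b.(0 + 0) + c.0) | —b→ v1, —b→ v2, —c→ v2, —c→ v3
  v1 = (c.0 + b.0) | (0 + 0) | —b→ v4, —c→ v4
  v2 = 0 | (b.(0 + 0) + c.0) | —b→ v4, —c→ v5
  v3 = (c.0 + b.0) | 0 | —b→ v5, —c→ v5
  v4 = 0 | (0 + 0) | ·
  v5 = 0 | 0 | ·
Coarsest stable partition (strong bisimilarity classes):
  B0 = {u0}
  B1 = {u2}
  B2 = {u3, v4, v5}
  B3 = {u1, v1, v2, v3}
  B4 = {v0}
u0 ∈ B0, v0 ∈ B4 → different blocks

not bisimilar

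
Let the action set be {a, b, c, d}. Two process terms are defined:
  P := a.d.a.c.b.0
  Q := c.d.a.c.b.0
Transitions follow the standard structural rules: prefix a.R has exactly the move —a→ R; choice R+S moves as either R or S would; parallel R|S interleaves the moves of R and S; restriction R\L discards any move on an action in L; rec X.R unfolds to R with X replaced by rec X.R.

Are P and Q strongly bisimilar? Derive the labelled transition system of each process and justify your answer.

P's transition system — 6 states:
  u0 = a.d.a.c.b.0 | —a→ u1
  u1 = d.a.c.b.0 | —d→ u2
  u2 = a.c.b.0 | —a→ u3
  u3 = c.b.0 | —c→ u4
  u4 = b.0 | —b→ u5
  u5 = 0 | deadlocked
Q's transition system — 6 states:
  v0 = c.d.a.c.b.0 | —c→ v1
  v1 = d.a.c.b.0 | —d→ v2
  v2 = a.c.b.0 | —a→ v3
  v3 = c.b.0 | —c→ v4
  v4 = b.0 | —b→ v5
  v5 = 0 | deadlocked
Coarsest stable partition (strong bisimilarity classes):
  B0 = {u0}
  B1 = {u1, v1}
  B2 = {u2, v2}
  B3 = {u3, v3}
  B4 = {u4, v4}
  B5 = {u5, v5}
  B6 = {v0}
u0 ∈ B0, v0 ∈ B6 → different blocks

not bisimilar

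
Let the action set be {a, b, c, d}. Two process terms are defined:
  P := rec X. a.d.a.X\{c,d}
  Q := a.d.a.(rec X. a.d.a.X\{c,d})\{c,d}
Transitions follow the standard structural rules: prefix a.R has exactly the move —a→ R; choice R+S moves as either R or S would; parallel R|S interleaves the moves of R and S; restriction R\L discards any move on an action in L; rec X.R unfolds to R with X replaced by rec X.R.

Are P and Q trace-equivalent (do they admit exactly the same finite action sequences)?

Reachable graph of P (5 states):
  p0 = rec X. a.d.a.X\{c,d} has moves ··a··> p1
  p1 = d.a.(rec X. a.d.a.X\{c,d})\{c,d} has moves ··d··> p2
  p2 = a.(rec X. a.d.a.X\{c,d})\{c,d} has moves ··a··> p3
  p3 = (rec X. a.d.a.X\{c,d})\{c,d} has moves ··a··> p4
  p4 = (d.a.(rec X. a.d.a.X\{c,d})\{c,d})\{c,d} has moves (no moves)
Reachable graph of Q (5 states):
  q0 = a.d.a.(rec X. a.d.a.X\{c,d})\{c,d} has moves ··a··> q1
  q1 = d.a.(rec X. a.d.a.X\{c,d})\{c,d} has moves ··d··> q2
  q2 = a.(rec X. a.d.a.X\{c,d})\{c,d} has moves ··a··> q3
  q3 = (rec X. a.d.a.X\{c,d})\{c,d} has moves ··a··> q4
  q4 = (d.a.(rec X. a.d.a.X\{c,d})\{c,d})\{c,d} has moves (no moves)
Bisimilarity quotient blocks:
  B0 = {p0, q0}
  B1 = {p1, q1}
  B2 = {p2, q2}
  B3 = {p3, q3}
  B4 = {p4, q4}
p0 ∈ B0, q0 ∈ B0 → same block
Bisimilar ⇒ trace-equivalent.

trace-equivalent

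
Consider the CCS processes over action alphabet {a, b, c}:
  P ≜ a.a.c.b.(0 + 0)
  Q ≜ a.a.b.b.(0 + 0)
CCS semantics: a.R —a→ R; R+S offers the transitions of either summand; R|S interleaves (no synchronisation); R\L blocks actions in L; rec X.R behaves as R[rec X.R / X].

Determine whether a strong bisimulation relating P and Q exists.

P ≁ Q

P's transition system — 5 states:
  p0 = a.a.c.b.(0 + 0) has moves =a=> p1
  p1 = a.c.b.(0 + 0) has moves =a=> p2
  p2 = c.b.(0 + 0) has moves =c=> p3
  p3 = b.(0 + 0) has moves =b=> p4
  p4 = 0 + 0 has moves (no moves)
Q's transition system — 5 states:
  q0 = a.a.b.b.(0 + 0) has moves =a=> q1
  q1 = a.b.b.(0 + 0) has moves =a=> q2
  q2 = b.b.(0 + 0) has moves =b=> q3
  q3 = b.(0 + 0) has moves =b=> q4
  q4 = 0 + 0 has moves (no moves)
Partition-refinement fixed point:
  B0 = {p0}
  B1 = {p1}
  B2 = {p2}
  B3 = {p3, q3}
  B4 = {p4, q4}
  B5 = {q0}
  B6 = {q1}
  B7 = {q2}
p0 ∈ B0, q0 ∈ B5 → different blocks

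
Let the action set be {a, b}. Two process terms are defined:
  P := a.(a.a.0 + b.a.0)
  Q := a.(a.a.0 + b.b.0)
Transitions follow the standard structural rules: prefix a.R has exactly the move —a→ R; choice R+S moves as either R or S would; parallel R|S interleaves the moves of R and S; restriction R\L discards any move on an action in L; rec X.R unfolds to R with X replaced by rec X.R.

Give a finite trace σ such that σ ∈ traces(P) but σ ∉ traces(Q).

aba

P's transition system — 4 states:
  m0 = a.(a.a.0 + b.a.0) ⊢ -a-> m1
  m1 = a.a.0 + b.a.0 ⊢ -a-> m2, -b-> m2
  m2 = a.0 ⊢ -a-> m3
  m3 = 0 ⊢ ∅
Q's transition system — 5 states:
  n0 = a.(a.a.0 + b.b.0) ⊢ -a-> n1
  n1 = a.a.0 + b.b.0 ⊢ -a-> n2, -b-> n3
  n2 = a.0 ⊢ -a-> n4
  n3 = b.0 ⊢ -b-> n4
  n4 = 0 ⊢ ∅
Trace ⟨aba⟩ through P, begin at {m0}:
  after a @ step 1: {m1}
  after b @ step 2: {m2}
  after a @ step 3: {m3}
  P completes σ.
Trace ⟨aba⟩ through Q, begin at {n0}:
  after a @ step 1: {n1}
  after b @ step 2: {n3}
  after a @ step 3: no successor for Q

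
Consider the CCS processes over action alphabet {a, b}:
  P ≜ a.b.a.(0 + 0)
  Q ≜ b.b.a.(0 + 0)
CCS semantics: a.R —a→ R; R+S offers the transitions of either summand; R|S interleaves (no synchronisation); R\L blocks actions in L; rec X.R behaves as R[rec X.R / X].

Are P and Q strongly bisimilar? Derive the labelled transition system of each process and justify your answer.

P ≁ Q

LTS(P): 4 reachable states
  p0 = a.b.a.(0 + 0) has moves -a-> p1
  p1 = b.a.(0 + 0) has moves -b-> p2
  p2 = a.(0 + 0) has moves -a-> p3
  p3 = 0 + 0 has moves stopped
LTS(Q): 4 reachable states
  q0 = b.b.a.(0 + 0) has moves -b-> q1
  q1 = b.a.(0 + 0) has moves -b-> q2
  q2 = a.(0 + 0) has moves -a-> q3
  q3 = 0 + 0 has moves stopped
Partition-refinement fixed point:
  B0 = {p0}
  B1 = {p1, q1}
  B2 = {p2, q2}
  B3 = {p3, q3}
  B4 = {q0}
p0 ∈ B0, q0 ∈ B4 → different blocks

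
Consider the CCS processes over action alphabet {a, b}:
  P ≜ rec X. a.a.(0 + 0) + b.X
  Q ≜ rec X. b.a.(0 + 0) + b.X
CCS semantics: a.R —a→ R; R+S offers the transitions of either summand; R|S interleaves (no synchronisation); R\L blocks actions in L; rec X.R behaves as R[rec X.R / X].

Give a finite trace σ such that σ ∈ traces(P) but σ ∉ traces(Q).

Reachable graph of P (3 states):
  p0 = rec X. a.a.(0 + 0) + b.X → --a--▸ p1, --b--▸ p0
  p1 = a.(0 + 0) → --a--▸ p2
  p2 = 0 + 0 → (no moves)
Reachable graph of Q (3 states):
  q0 = rec X. b.a.(0 + 0) + b.X → --b--▸ q0, --b--▸ q1
  q1 = a.(0 + 0) → --a--▸ q2
  q2 = 0 + 0 → (no moves)
Trace ⟨a⟩ through P, begin at {p0}:
  after a @ step 1: {p1}
  — P admits the full trace.
Trace ⟨a⟩ through Q, begin at {q0}:
  after a @ step 1: ∅ (Q stuck)

a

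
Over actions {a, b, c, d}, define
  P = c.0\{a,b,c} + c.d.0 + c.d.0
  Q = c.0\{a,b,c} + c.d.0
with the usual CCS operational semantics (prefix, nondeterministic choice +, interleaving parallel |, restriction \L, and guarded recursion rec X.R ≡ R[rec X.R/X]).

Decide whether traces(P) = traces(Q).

trace-equivalent

P's transition system — 4 states:
  u0 = c.0\{a,b,c} + c.d.0 + c.d.0 has moves —c→ u1, —c→ u2
  u1 = 0\{a,b,c} has moves deadlocked
  u2 = d.0 has moves —d→ u3
  u3 = 0 has moves deadlocked
Q's transition system — 4 states:
  v0 = c.0\{a,b,c} + c.d.0 has moves —c→ v1, —c→ v2
  v1 = 0\{a,b,c} has moves deadlocked
  v2 = d.0 has moves —d→ v3
  v3 = 0 has moves deadlocked
Partition-refinement fixed point:
  B0 = {u0, v0}
  B1 = {u1, u3, v1, v3}
  B2 = {u2, v2}
u0 ∈ B0, v0 ∈ B0 → same block
Bisimilar ⇒ trace-equivalent.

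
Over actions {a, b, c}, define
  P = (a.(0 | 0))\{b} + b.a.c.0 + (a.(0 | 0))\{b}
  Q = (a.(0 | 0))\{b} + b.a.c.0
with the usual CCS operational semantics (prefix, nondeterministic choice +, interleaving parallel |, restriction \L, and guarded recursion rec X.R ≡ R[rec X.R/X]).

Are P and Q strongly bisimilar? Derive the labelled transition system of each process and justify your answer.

P ~ Q

LTS(P): 5 reachable states
  u0 = (a.(0 | 0))\{b} + b.a.c.0 + (a.(0 | 0))\{b} | -a-> u1, -b-> u2
  u1 = (0 | 0)\{b} | ·
  u2 = a.c.0 | -a-> u3
  u3 = c.0 | -c-> u4
  u4 = 0 | ·
LTS(Q): 5 reachable states
  v0 = (a.(0 | 0))\{b} + b.a.c.0 | -a-> v1, -b-> v2
  v1 = (0 | 0)\{b} | ·
  v2 = a.c.0 | -a-> v3
  v3 = c.0 | -c-> v4
  v4 = 0 | ·
Partition-refinement fixed point:
  B0 = {u0, v0}
  B1 = {u2, v2}
  B2 = {u3, v3}
  B3 = {u1, u4, v1, v4}
u0 ∈ B0, v0 ∈ B0 → same block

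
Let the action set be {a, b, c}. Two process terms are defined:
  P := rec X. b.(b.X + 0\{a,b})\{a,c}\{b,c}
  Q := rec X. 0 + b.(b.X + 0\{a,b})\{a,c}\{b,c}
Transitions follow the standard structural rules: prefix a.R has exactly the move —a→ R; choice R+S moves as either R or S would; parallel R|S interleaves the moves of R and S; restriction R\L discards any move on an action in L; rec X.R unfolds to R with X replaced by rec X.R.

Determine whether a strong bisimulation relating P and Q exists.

Reachable graph of P (2 states):
  u0 = rec X. b.(b.X + 0\{a,b})\{a,c}\{b,c} → ··b··> u1
  u1 = (b.(rec X. b.(b.X + 0\{a,b})\{a,c}\{b,c}) + 0\{a,b})\{a,c}\{b,c} → ·
Reachable graph of Q (2 states):
  v0 = rec X. 0 + b.(b.X + 0\{a,b})\{a,c}\{b,c} → ··b··> v1
  v1 = (b.(rec X. 0 + b.(b.X + 0\{a,b})\{a,c}\{b,c}) + 0\{a,b})\{a,c}\{b,c} → ·
Bisimilarity quotient blocks:
  B0 = {u0, v0}
  B1 = {u1, v1}
u0 ∈ B0, v0 ∈ B0 → same block

bisimilar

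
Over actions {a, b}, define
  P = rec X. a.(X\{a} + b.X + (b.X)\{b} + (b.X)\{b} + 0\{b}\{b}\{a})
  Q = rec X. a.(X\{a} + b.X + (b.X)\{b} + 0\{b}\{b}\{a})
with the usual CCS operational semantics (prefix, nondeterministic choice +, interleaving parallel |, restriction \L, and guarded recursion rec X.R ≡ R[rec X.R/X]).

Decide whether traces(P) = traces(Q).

trace-equivalent

P's transition system — 2 states:
  m0 = rec X. a.(X\{a} + b.X + (b.X)\{b} + (b.X)\{b} + 0\{b}\{b}\{a}) → =a=> m1
  m1 = (rec X. a.(X\{a} + b.X + (b.X)\{b} + (b.X)\{b} + 0\{b}\{b}\{a}))\{a} + b.(rec X. a.(X\{a} + b.X + (b.X)\{b} + (b.X)\{b} + 0\{b}\{b}\{a})) + (b.(rec X. a.(X\{a} + b.X + (b.X)\{b} + (b.X)\{b} + 0\{b}\{b}\{a})))\{b} + (b.(rec X. a.(X\{a} + b.X + (b.X)\{b} + (b.X)\{b} + 0\{b}\{b}\{a})))\{b} + 0\{b}\{b}\{a} → =b=> m0
Q's transition system — 2 states:
  n0 = rec X. a.(X\{a} + b.X + (b.X)\{b} + 0\{b}\{b}\{a}) → =a=> n1
  n1 = (rec X. a.(X\{a} + b.X + (b.X)\{b} + 0\{b}\{b}\{a}))\{a} + b.(rec X. a.(X\{a} + b.X + (b.X)\{b} + 0\{b}\{b}\{a})) + (b.(rec X. a.(X\{a} + b.X + (b.X)\{b} + 0\{b}\{b}\{a})))\{b} + 0\{b}\{b}\{a} → =b=> n0
Bisimilarity quotient blocks:
  B0 = {m0, n0}
  B1 = {m1, n1}
m0 ∈ B0, n0 ∈ B0 → same block
Bisimilar ⇒ trace-equivalent.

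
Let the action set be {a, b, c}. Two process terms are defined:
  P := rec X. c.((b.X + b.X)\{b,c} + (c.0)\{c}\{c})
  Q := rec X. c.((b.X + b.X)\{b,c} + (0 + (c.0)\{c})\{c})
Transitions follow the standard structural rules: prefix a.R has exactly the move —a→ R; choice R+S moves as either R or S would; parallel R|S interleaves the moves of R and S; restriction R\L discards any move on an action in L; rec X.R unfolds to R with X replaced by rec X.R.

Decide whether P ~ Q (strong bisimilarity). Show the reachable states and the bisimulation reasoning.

P's transition system — 2 states:
  p0 = rec X. c.((b.X + b.X)\{b,c} + (c.0)\{c}\{c}) → --c--▸ p1
  p1 = (b.(rec X. c.((b.X + b.X)\{b,c} + (c.0)\{c}\{c})) + b.(rec X. c.((b.X + b.X)\{b,c} + (c.0)\{c}\{c})))\{b,c} + (c.0)\{c}\{c} → stopped
Q's transition system — 2 states:
  q0 = rec X. c.((b.X + b.X)\{b,c} + (0 + (c.0)\{c})\{c}) → --c--▸ q1
  q1 = (b.(rec X. c.((b.X + b.X)\{b,c} + (0 + (c.0)\{c})\{c})) + b.(rec X. c.((b.X + b.X)\{b,c} + (0 + (c.0)\{c})\{c})))\{b,c} + (0 + (c.0)\{c})\{c} → stopped
Partition-refinement fixed point:
  B0 = {p0, q0}
  B1 = {p1, q1}
p0 ∈ B0, q0 ∈ B0 → same block

P ~ Q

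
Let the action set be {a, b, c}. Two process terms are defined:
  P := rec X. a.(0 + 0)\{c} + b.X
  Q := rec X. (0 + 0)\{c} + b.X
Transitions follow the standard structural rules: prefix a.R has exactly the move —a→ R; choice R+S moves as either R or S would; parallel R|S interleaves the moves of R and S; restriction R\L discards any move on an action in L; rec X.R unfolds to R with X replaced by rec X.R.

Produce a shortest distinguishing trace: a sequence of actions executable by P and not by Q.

Reachable graph of P (2 states):
  m0 = rec X. a.(0 + 0)\{c} + b.X has moves --a--▸ m1, --b--▸ m0
  m1 = (0 + 0)\{c} has moves ∅
Reachable graph of Q (1 states):
  n0 = rec X. (0 + 0)\{c} + b.X has moves --b--▸ n0
Executing a from P (initial set {m0}):
  after a @ step 1: {m1}
  P completes σ.
Executing a from Q (initial set {n0}):
  after a @ step 1: ∅  — Q cannot continue

a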